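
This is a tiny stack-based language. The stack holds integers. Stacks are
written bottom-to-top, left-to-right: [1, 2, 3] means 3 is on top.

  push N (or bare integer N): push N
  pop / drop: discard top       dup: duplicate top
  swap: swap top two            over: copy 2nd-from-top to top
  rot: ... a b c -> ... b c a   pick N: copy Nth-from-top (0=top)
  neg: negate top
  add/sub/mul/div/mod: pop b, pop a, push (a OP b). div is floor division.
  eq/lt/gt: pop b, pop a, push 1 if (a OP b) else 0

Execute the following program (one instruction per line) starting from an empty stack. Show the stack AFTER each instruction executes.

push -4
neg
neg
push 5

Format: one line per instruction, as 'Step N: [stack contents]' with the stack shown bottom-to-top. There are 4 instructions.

Step 1: [-4]
Step 2: [4]
Step 3: [-4]
Step 4: [-4, 5]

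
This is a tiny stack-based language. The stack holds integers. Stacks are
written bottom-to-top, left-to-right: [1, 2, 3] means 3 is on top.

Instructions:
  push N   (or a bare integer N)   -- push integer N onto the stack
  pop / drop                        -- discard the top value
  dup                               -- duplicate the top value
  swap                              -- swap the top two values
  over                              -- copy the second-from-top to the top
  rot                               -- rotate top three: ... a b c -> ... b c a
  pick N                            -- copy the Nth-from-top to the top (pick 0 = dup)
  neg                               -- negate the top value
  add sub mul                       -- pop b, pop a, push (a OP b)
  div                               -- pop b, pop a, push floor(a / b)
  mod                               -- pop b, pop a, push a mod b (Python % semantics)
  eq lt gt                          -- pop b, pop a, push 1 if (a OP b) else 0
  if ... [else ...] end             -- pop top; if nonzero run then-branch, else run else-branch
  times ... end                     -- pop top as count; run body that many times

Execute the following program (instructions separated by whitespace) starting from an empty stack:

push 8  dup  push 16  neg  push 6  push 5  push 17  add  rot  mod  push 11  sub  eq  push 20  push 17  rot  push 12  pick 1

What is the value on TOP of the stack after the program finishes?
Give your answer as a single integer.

Answer: 0

Derivation:
After 'push 8': [8]
After 'dup': [8, 8]
After 'push 16': [8, 8, 16]
After 'neg': [8, 8, -16]
After 'push 6': [8, 8, -16, 6]
After 'push 5': [8, 8, -16, 6, 5]
After 'push 17': [8, 8, -16, 6, 5, 17]
After 'add': [8, 8, -16, 6, 22]
After 'rot': [8, 8, 6, 22, -16]
After 'mod': [8, 8, 6, -10]
After 'push 11': [8, 8, 6, -10, 11]
After 'sub': [8, 8, 6, -21]
After 'eq': [8, 8, 0]
After 'push 20': [8, 8, 0, 20]
After 'push 17': [8, 8, 0, 20, 17]
After 'rot': [8, 8, 20, 17, 0]
After 'push 12': [8, 8, 20, 17, 0, 12]
After 'pick 1': [8, 8, 20, 17, 0, 12, 0]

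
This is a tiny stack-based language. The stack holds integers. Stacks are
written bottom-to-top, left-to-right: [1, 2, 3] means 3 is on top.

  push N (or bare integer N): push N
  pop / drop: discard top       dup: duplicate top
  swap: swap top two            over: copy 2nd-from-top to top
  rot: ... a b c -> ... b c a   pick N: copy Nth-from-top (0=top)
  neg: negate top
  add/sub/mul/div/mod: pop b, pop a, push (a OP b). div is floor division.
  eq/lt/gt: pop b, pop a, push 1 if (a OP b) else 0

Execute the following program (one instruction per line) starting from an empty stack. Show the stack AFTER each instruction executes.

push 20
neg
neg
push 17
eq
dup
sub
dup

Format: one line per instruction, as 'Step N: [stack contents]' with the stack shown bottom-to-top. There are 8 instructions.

Step 1: [20]
Step 2: [-20]
Step 3: [20]
Step 4: [20, 17]
Step 5: [0]
Step 6: [0, 0]
Step 7: [0]
Step 8: [0, 0]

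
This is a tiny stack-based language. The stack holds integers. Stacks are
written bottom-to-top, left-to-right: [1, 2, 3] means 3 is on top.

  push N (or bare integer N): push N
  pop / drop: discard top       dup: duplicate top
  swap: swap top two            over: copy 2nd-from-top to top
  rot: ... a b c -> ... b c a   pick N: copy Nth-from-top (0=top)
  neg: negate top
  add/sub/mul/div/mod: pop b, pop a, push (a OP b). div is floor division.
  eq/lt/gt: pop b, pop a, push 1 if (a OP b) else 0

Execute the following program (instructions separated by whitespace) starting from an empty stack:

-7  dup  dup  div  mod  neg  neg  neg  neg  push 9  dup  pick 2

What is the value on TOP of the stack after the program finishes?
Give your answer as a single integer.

After 'push -7': [-7]
After 'dup': [-7, -7]
After 'dup': [-7, -7, -7]
After 'div': [-7, 1]
After 'mod': [0]
After 'neg': [0]
After 'neg': [0]
After 'neg': [0]
After 'neg': [0]
After 'push 9': [0, 9]
After 'dup': [0, 9, 9]
After 'pick 2': [0, 9, 9, 0]

Answer: 0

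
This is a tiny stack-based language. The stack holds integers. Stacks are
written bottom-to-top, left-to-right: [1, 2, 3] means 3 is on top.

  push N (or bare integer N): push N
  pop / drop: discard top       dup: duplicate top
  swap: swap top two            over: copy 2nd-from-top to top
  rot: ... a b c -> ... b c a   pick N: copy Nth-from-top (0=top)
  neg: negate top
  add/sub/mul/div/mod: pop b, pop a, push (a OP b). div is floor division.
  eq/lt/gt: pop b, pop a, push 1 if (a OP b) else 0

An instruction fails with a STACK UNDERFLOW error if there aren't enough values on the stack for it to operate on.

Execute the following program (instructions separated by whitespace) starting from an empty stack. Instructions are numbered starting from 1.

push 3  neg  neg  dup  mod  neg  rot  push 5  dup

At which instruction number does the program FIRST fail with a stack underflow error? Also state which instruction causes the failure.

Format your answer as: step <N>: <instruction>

Answer: step 7: rot

Derivation:
Step 1 ('push 3'): stack = [3], depth = 1
Step 2 ('neg'): stack = [-3], depth = 1
Step 3 ('neg'): stack = [3], depth = 1
Step 4 ('dup'): stack = [3, 3], depth = 2
Step 5 ('mod'): stack = [0], depth = 1
Step 6 ('neg'): stack = [0], depth = 1
Step 7 ('rot'): needs 3 value(s) but depth is 1 — STACK UNDERFLOW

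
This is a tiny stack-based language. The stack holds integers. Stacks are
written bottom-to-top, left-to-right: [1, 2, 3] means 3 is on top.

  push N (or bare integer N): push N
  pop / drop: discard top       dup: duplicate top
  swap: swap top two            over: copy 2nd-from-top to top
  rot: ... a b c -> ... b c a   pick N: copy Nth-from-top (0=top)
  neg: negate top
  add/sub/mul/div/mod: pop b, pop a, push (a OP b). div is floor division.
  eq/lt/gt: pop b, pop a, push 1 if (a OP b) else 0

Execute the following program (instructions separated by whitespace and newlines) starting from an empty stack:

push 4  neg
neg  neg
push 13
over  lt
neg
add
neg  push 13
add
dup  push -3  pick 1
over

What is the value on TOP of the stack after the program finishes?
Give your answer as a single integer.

After 'push 4': [4]
After 'neg': [-4]
After 'neg': [4]
After 'neg': [-4]
After 'push 13': [-4, 13]
After 'over': [-4, 13, -4]
After 'lt': [-4, 0]
After 'neg': [-4, 0]
After 'add': [-4]
After 'neg': [4]
After 'push 13': [4, 13]
After 'add': [17]
After 'dup': [17, 17]
After 'push -3': [17, 17, -3]
After 'pick 1': [17, 17, -3, 17]
After 'over': [17, 17, -3, 17, -3]

Answer: -3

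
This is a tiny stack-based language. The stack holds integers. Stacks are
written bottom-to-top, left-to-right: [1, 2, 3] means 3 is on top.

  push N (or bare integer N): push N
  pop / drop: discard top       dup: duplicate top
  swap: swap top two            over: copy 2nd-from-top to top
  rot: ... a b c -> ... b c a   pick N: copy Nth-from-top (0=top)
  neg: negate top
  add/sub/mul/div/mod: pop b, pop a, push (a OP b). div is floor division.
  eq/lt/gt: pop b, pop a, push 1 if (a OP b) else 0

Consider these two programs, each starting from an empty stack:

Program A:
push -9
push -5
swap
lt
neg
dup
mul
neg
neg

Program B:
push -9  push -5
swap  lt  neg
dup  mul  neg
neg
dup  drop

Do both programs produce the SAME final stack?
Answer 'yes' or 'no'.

Program A trace:
  After 'push -9': [-9]
  After 'push -5': [-9, -5]
  After 'swap': [-5, -9]
  After 'lt': [0]
  After 'neg': [0]
  After 'dup': [0, 0]
  After 'mul': [0]
  After 'neg': [0]
  After 'neg': [0]
Program A final stack: [0]

Program B trace:
  After 'push -9': [-9]
  After 'push -5': [-9, -5]
  After 'swap': [-5, -9]
  After 'lt': [0]
  After 'neg': [0]
  After 'dup': [0, 0]
  After 'mul': [0]
  After 'neg': [0]
  After 'neg': [0]
  After 'dup': [0, 0]
  After 'drop': [0]
Program B final stack: [0]
Same: yes

Answer: yes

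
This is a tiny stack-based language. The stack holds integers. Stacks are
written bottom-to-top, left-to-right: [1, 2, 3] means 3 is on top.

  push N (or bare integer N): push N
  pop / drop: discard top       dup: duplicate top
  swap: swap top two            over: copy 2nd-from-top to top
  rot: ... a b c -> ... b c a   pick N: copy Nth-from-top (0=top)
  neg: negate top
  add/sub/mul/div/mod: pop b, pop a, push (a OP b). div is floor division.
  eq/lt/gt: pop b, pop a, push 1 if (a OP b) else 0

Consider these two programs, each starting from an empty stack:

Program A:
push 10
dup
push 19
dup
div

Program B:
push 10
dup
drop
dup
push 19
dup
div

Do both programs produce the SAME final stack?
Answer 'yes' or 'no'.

Answer: yes

Derivation:
Program A trace:
  After 'push 10': [10]
  After 'dup': [10, 10]
  After 'push 19': [10, 10, 19]
  After 'dup': [10, 10, 19, 19]
  After 'div': [10, 10, 1]
Program A final stack: [10, 10, 1]

Program B trace:
  After 'push 10': [10]
  After 'dup': [10, 10]
  After 'drop': [10]
  After 'dup': [10, 10]
  After 'push 19': [10, 10, 19]
  After 'dup': [10, 10, 19, 19]
  After 'div': [10, 10, 1]
Program B final stack: [10, 10, 1]
Same: yes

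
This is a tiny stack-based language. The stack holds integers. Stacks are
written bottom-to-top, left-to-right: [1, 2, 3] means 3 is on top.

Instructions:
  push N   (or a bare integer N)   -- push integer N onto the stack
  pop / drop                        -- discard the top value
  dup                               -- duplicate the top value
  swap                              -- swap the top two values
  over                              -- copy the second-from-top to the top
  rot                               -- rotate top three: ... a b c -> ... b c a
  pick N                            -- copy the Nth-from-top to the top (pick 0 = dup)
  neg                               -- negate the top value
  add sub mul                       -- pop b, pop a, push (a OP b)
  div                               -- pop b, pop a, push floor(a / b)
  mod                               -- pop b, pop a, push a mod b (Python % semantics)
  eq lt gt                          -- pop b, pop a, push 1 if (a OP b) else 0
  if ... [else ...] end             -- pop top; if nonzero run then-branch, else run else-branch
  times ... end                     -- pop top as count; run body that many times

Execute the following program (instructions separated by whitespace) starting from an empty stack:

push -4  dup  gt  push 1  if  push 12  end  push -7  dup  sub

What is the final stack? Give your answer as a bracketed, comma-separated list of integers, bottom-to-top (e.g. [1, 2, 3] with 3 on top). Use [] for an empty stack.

After 'push -4': [-4]
After 'dup': [-4, -4]
After 'gt': [0]
After 'push 1': [0, 1]
After 'if': [0]
After 'push 12': [0, 12]
After 'push -7': [0, 12, -7]
After 'dup': [0, 12, -7, -7]
After 'sub': [0, 12, 0]

Answer: [0, 12, 0]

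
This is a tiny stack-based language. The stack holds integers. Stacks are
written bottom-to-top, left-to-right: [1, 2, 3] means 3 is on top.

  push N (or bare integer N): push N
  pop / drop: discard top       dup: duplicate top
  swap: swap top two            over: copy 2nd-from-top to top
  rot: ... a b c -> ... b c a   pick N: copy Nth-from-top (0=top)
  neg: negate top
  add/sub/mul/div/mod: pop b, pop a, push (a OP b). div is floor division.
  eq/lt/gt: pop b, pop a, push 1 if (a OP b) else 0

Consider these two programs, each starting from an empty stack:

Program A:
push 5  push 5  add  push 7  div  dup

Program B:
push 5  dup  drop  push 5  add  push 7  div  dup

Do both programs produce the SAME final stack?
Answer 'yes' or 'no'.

Program A trace:
  After 'push 5': [5]
  After 'push 5': [5, 5]
  After 'add': [10]
  After 'push 7': [10, 7]
  After 'div': [1]
  After 'dup': [1, 1]
Program A final stack: [1, 1]

Program B trace:
  After 'push 5': [5]
  After 'dup': [5, 5]
  After 'drop': [5]
  After 'push 5': [5, 5]
  After 'add': [10]
  After 'push 7': [10, 7]
  After 'div': [1]
  After 'dup': [1, 1]
Program B final stack: [1, 1]
Same: yes

Answer: yes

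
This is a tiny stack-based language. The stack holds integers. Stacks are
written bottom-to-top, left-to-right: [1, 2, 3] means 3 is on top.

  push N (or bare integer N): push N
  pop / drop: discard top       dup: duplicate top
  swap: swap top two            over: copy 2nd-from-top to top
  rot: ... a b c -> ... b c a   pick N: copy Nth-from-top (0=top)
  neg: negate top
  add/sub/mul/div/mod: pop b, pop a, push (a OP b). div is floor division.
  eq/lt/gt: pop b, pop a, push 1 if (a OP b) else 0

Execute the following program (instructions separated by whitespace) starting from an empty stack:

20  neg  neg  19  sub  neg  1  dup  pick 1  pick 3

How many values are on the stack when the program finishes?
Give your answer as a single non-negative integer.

After 'push 20': stack = [20] (depth 1)
After 'neg': stack = [-20] (depth 1)
After 'neg': stack = [20] (depth 1)
After 'push 19': stack = [20, 19] (depth 2)
After 'sub': stack = [1] (depth 1)
After 'neg': stack = [-1] (depth 1)
After 'push 1': stack = [-1, 1] (depth 2)
After 'dup': stack = [-1, 1, 1] (depth 3)
After 'pick 1': stack = [-1, 1, 1, 1] (depth 4)
After 'pick 3': stack = [-1, 1, 1, 1, -1] (depth 5)

Answer: 5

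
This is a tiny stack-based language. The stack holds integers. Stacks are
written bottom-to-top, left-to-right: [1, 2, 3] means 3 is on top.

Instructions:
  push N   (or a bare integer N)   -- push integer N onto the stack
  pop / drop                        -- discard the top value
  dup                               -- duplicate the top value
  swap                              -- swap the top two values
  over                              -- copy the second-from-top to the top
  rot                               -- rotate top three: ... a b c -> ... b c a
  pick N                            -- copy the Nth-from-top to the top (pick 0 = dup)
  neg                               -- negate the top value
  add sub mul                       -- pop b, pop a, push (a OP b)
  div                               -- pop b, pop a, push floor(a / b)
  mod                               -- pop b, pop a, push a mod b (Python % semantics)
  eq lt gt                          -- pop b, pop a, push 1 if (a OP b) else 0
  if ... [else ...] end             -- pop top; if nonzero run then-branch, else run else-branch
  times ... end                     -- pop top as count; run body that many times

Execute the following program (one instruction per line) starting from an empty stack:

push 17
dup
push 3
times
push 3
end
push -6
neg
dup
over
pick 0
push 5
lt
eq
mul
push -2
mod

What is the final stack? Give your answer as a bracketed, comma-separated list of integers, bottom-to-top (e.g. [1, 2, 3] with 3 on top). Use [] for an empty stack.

After 'push 17': [17]
After 'dup': [17, 17]
After 'push 3': [17, 17, 3]
After 'times': [17, 17]
After 'push 3': [17, 17, 3]
After 'push 3': [17, 17, 3, 3]
After 'push 3': [17, 17, 3, 3, 3]
After 'push -6': [17, 17, 3, 3, 3, -6]
After 'neg': [17, 17, 3, 3, 3, 6]
After 'dup': [17, 17, 3, 3, 3, 6, 6]
After 'over': [17, 17, 3, 3, 3, 6, 6, 6]
After 'pick 0': [17, 17, 3, 3, 3, 6, 6, 6, 6]
After 'push 5': [17, 17, 3, 3, 3, 6, 6, 6, 6, 5]
After 'lt': [17, 17, 3, 3, 3, 6, 6, 6, 0]
After 'eq': [17, 17, 3, 3, 3, 6, 6, 0]
After 'mul': [17, 17, 3, 3, 3, 6, 0]
After 'push -2': [17, 17, 3, 3, 3, 6, 0, -2]
After 'mod': [17, 17, 3, 3, 3, 6, 0]

Answer: [17, 17, 3, 3, 3, 6, 0]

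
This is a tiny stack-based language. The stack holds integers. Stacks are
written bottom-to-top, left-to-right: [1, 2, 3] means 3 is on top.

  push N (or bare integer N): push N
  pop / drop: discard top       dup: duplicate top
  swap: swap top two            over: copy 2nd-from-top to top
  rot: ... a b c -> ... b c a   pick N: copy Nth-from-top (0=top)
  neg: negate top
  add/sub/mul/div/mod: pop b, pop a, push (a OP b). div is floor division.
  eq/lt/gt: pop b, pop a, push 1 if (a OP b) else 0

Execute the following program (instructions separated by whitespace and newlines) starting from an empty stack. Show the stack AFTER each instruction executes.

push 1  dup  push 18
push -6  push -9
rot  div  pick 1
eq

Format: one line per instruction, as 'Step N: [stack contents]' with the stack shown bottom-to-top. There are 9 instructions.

Step 1: [1]
Step 2: [1, 1]
Step 3: [1, 1, 18]
Step 4: [1, 1, 18, -6]
Step 5: [1, 1, 18, -6, -9]
Step 6: [1, 1, -6, -9, 18]
Step 7: [1, 1, -6, -1]
Step 8: [1, 1, -6, -1, -6]
Step 9: [1, 1, -6, 0]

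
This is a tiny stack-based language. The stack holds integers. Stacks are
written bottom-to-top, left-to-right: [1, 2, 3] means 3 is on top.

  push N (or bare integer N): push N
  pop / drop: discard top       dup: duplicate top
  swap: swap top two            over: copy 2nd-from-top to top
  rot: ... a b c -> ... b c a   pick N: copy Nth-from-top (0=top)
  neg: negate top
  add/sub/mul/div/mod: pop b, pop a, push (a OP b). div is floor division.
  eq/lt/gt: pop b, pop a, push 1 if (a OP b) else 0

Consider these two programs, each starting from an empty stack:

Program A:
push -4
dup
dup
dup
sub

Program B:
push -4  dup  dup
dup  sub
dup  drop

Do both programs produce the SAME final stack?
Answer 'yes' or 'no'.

Program A trace:
  After 'push -4': [-4]
  After 'dup': [-4, -4]
  After 'dup': [-4, -4, -4]
  After 'dup': [-4, -4, -4, -4]
  After 'sub': [-4, -4, 0]
Program A final stack: [-4, -4, 0]

Program B trace:
  After 'push -4': [-4]
  After 'dup': [-4, -4]
  After 'dup': [-4, -4, -4]
  After 'dup': [-4, -4, -4, -4]
  After 'sub': [-4, -4, 0]
  After 'dup': [-4, -4, 0, 0]
  After 'drop': [-4, -4, 0]
Program B final stack: [-4, -4, 0]
Same: yes

Answer: yes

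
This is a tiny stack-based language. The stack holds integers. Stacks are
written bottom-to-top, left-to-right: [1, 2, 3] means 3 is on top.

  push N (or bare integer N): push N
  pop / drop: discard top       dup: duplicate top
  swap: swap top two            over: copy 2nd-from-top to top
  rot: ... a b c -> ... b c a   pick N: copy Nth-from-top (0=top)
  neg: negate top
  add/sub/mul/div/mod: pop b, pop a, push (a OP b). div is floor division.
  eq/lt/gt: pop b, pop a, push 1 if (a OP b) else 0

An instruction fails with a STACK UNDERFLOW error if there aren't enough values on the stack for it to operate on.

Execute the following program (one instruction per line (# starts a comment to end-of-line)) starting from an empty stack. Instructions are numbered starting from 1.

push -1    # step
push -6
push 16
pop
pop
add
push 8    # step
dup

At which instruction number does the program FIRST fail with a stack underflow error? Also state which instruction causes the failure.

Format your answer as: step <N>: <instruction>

Answer: step 6: add

Derivation:
Step 1 ('push -1'): stack = [-1], depth = 1
Step 2 ('push -6'): stack = [-1, -6], depth = 2
Step 3 ('push 16'): stack = [-1, -6, 16], depth = 3
Step 4 ('pop'): stack = [-1, -6], depth = 2
Step 5 ('pop'): stack = [-1], depth = 1
Step 6 ('add'): needs 2 value(s) but depth is 1 — STACK UNDERFLOW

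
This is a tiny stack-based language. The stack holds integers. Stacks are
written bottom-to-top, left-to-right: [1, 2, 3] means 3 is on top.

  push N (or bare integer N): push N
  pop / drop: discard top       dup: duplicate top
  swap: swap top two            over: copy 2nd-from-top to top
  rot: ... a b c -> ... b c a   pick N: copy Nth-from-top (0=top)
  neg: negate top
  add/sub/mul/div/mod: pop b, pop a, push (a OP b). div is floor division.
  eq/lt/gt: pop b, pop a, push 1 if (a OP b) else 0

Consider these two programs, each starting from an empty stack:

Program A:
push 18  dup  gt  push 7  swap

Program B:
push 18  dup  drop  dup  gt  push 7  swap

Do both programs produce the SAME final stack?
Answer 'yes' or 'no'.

Program A trace:
  After 'push 18': [18]
  After 'dup': [18, 18]
  After 'gt': [0]
  After 'push 7': [0, 7]
  After 'swap': [7, 0]
Program A final stack: [7, 0]

Program B trace:
  After 'push 18': [18]
  After 'dup': [18, 18]
  After 'drop': [18]
  After 'dup': [18, 18]
  After 'gt': [0]
  After 'push 7': [0, 7]
  After 'swap': [7, 0]
Program B final stack: [7, 0]
Same: yes

Answer: yes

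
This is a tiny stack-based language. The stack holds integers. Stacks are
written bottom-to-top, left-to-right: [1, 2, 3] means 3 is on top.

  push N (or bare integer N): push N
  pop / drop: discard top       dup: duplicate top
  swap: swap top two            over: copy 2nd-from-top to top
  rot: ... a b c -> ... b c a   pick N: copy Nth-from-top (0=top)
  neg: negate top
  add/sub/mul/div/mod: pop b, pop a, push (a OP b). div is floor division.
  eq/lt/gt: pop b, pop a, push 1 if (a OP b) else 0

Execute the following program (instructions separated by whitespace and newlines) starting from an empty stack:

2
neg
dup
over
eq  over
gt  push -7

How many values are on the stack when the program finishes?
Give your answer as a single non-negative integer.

Answer: 3

Derivation:
After 'push 2': stack = [2] (depth 1)
After 'neg': stack = [-2] (depth 1)
After 'dup': stack = [-2, -2] (depth 2)
After 'over': stack = [-2, -2, -2] (depth 3)
After 'eq': stack = [-2, 1] (depth 2)
After 'over': stack = [-2, 1, -2] (depth 3)
After 'gt': stack = [-2, 1] (depth 2)
After 'push -7': stack = [-2, 1, -7] (depth 3)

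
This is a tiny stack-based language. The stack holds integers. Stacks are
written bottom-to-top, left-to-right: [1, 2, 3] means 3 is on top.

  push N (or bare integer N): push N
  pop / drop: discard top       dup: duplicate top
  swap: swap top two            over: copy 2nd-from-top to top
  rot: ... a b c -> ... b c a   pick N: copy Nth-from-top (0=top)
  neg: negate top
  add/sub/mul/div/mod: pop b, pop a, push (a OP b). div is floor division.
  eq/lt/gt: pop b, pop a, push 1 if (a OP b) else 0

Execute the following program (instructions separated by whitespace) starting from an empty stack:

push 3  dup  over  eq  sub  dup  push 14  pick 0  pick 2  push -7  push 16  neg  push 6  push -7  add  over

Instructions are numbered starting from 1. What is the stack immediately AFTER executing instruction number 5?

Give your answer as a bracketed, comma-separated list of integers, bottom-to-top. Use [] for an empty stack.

Step 1 ('push 3'): [3]
Step 2 ('dup'): [3, 3]
Step 3 ('over'): [3, 3, 3]
Step 4 ('eq'): [3, 1]
Step 5 ('sub'): [2]

Answer: [2]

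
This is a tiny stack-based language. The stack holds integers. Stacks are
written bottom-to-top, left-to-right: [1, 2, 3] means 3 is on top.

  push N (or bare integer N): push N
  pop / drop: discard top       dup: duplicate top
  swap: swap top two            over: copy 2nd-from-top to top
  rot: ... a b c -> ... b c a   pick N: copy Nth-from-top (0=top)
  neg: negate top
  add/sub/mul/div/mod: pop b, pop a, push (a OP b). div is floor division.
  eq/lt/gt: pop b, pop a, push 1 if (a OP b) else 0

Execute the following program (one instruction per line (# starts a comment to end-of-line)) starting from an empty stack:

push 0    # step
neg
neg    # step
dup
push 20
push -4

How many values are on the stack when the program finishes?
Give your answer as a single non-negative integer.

Answer: 4

Derivation:
After 'push 0': stack = [0] (depth 1)
After 'neg': stack = [0] (depth 1)
After 'neg': stack = [0] (depth 1)
After 'dup': stack = [0, 0] (depth 2)
After 'push 20': stack = [0, 0, 20] (depth 3)
After 'push -4': stack = [0, 0, 20, -4] (depth 4)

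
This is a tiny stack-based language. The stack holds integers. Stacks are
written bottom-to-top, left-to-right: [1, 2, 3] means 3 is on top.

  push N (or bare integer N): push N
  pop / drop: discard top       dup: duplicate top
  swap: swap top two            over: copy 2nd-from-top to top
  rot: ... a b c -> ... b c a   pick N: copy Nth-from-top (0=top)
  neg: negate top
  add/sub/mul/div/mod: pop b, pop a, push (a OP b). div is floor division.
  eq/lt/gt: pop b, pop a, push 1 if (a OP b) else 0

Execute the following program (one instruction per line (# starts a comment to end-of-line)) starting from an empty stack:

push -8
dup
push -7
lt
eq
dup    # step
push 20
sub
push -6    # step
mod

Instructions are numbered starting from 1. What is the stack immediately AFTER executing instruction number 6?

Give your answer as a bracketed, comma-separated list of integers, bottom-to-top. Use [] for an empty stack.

Answer: [0, 0]

Derivation:
Step 1 ('push -8'): [-8]
Step 2 ('dup'): [-8, -8]
Step 3 ('push -7'): [-8, -8, -7]
Step 4 ('lt'): [-8, 1]
Step 5 ('eq'): [0]
Step 6 ('dup'): [0, 0]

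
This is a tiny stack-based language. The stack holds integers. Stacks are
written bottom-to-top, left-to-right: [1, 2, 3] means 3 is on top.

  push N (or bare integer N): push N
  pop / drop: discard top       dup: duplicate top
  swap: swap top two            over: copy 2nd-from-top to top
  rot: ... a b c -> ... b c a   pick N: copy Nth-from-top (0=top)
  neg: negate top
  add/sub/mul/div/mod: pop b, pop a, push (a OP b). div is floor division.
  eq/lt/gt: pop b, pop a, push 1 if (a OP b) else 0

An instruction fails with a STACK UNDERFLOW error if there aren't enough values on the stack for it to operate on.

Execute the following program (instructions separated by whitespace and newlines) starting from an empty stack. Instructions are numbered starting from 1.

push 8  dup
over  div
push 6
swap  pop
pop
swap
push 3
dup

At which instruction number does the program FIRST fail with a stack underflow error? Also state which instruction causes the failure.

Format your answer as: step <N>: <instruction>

Answer: step 9: swap

Derivation:
Step 1 ('push 8'): stack = [8], depth = 1
Step 2 ('dup'): stack = [8, 8], depth = 2
Step 3 ('over'): stack = [8, 8, 8], depth = 3
Step 4 ('div'): stack = [8, 1], depth = 2
Step 5 ('push 6'): stack = [8, 1, 6], depth = 3
Step 6 ('swap'): stack = [8, 6, 1], depth = 3
Step 7 ('pop'): stack = [8, 6], depth = 2
Step 8 ('pop'): stack = [8], depth = 1
Step 9 ('swap'): needs 2 value(s) but depth is 1 — STACK UNDERFLOW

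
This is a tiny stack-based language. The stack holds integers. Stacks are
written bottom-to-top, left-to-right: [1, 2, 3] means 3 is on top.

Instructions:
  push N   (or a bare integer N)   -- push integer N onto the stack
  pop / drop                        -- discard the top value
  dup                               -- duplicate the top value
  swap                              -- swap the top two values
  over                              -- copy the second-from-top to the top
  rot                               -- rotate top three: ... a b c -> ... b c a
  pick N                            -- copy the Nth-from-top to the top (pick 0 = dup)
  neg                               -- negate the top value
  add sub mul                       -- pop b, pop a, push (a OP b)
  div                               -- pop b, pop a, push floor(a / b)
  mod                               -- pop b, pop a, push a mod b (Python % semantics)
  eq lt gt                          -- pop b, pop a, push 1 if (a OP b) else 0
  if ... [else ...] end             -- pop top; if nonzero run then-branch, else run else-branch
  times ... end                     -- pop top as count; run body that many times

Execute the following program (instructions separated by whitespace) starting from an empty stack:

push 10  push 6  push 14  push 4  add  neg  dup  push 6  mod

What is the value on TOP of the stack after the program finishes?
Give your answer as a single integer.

After 'push 10': [10]
After 'push 6': [10, 6]
After 'push 14': [10, 6, 14]
After 'push 4': [10, 6, 14, 4]
After 'add': [10, 6, 18]
After 'neg': [10, 6, -18]
After 'dup': [10, 6, -18, -18]
After 'push 6': [10, 6, -18, -18, 6]
After 'mod': [10, 6, -18, 0]

Answer: 0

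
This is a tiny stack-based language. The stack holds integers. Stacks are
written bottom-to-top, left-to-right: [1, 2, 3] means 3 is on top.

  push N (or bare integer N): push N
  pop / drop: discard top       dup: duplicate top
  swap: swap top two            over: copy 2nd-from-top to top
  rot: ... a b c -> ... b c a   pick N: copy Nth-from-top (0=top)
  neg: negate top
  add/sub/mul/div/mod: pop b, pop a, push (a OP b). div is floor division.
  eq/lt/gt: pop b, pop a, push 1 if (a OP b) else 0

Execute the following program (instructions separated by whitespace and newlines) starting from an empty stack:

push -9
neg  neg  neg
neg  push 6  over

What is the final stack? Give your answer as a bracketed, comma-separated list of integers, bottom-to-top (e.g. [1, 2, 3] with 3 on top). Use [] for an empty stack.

Answer: [-9, 6, -9]

Derivation:
After 'push -9': [-9]
After 'neg': [9]
After 'neg': [-9]
After 'neg': [9]
After 'neg': [-9]
After 'push 6': [-9, 6]
After 'over': [-9, 6, -9]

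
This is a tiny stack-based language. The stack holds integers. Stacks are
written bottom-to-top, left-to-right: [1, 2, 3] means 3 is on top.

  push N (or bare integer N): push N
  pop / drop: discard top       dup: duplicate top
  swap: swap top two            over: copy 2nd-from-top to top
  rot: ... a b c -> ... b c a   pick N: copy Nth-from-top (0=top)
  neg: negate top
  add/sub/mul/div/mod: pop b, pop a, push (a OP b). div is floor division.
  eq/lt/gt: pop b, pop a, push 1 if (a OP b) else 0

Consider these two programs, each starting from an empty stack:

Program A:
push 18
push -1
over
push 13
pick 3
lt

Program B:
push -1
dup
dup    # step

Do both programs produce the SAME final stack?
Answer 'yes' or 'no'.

Answer: no

Derivation:
Program A trace:
  After 'push 18': [18]
  After 'push -1': [18, -1]
  After 'over': [18, -1, 18]
  After 'push 13': [18, -1, 18, 13]
  After 'pick 3': [18, -1, 18, 13, 18]
  After 'lt': [18, -1, 18, 1]
Program A final stack: [18, -1, 18, 1]

Program B trace:
  After 'push -1': [-1]
  After 'dup': [-1, -1]
  After 'dup': [-1, -1, -1]
Program B final stack: [-1, -1, -1]
Same: no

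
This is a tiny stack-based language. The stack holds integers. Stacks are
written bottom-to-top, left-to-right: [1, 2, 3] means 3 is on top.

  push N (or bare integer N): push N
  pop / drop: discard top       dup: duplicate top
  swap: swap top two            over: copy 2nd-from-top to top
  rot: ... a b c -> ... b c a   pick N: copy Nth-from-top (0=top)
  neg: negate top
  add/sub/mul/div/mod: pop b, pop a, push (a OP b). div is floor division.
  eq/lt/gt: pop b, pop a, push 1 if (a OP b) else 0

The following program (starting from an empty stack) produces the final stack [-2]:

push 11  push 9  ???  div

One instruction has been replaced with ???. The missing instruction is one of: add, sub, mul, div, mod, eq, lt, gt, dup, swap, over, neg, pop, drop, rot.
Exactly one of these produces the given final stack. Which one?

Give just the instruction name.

Answer: neg

Derivation:
Stack before ???: [11, 9]
Stack after ???:  [11, -9]
The instruction that transforms [11, 9] -> [11, -9] is: neg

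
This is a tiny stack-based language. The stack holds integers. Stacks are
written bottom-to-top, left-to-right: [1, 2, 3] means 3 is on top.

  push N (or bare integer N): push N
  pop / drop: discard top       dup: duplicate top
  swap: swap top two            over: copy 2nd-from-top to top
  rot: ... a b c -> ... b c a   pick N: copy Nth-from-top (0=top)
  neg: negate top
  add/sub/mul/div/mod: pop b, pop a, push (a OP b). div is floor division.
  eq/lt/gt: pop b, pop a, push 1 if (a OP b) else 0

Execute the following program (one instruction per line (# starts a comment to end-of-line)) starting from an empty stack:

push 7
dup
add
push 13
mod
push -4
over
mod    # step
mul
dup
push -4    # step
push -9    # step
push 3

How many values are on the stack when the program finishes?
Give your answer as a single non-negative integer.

Answer: 5

Derivation:
After 'push 7': stack = [7] (depth 1)
After 'dup': stack = [7, 7] (depth 2)
After 'add': stack = [14] (depth 1)
After 'push 13': stack = [14, 13] (depth 2)
After 'mod': stack = [1] (depth 1)
After 'push -4': stack = [1, -4] (depth 2)
After 'over': stack = [1, -4, 1] (depth 3)
After 'mod': stack = [1, 0] (depth 2)
After 'mul': stack = [0] (depth 1)
After 'dup': stack = [0, 0] (depth 2)
After 'push -4': stack = [0, 0, -4] (depth 3)
After 'push -9': stack = [0, 0, -4, -9] (depth 4)
After 'push 3': stack = [0, 0, -4, -9, 3] (depth 5)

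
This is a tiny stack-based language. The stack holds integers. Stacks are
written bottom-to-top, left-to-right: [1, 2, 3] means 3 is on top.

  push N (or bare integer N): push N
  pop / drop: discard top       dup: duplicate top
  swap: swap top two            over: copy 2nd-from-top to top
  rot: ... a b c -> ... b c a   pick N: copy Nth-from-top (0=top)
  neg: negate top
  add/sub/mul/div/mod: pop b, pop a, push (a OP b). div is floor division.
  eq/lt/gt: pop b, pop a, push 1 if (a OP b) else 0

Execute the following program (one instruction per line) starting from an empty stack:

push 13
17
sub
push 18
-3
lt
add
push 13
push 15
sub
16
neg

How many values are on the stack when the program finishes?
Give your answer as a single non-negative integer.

Answer: 3

Derivation:
After 'push 13': stack = [13] (depth 1)
After 'push 17': stack = [13, 17] (depth 2)
After 'sub': stack = [-4] (depth 1)
After 'push 18': stack = [-4, 18] (depth 2)
After 'push -3': stack = [-4, 18, -3] (depth 3)
After 'lt': stack = [-4, 0] (depth 2)
After 'add': stack = [-4] (depth 1)
After 'push 13': stack = [-4, 13] (depth 2)
After 'push 15': stack = [-4, 13, 15] (depth 3)
After 'sub': stack = [-4, -2] (depth 2)
After 'push 16': stack = [-4, -2, 16] (depth 3)
After 'neg': stack = [-4, -2, -16] (depth 3)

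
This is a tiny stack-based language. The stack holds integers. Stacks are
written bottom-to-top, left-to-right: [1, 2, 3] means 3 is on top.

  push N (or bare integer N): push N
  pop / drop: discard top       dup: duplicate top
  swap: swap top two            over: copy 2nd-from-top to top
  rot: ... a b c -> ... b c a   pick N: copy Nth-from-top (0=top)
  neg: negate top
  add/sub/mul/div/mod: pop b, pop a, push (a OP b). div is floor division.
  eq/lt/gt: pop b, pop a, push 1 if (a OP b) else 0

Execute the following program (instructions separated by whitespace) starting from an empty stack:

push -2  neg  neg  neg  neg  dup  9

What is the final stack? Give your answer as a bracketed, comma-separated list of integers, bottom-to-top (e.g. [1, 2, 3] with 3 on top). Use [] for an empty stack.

After 'push -2': [-2]
After 'neg': [2]
After 'neg': [-2]
After 'neg': [2]
After 'neg': [-2]
After 'dup': [-2, -2]
After 'push 9': [-2, -2, 9]

Answer: [-2, -2, 9]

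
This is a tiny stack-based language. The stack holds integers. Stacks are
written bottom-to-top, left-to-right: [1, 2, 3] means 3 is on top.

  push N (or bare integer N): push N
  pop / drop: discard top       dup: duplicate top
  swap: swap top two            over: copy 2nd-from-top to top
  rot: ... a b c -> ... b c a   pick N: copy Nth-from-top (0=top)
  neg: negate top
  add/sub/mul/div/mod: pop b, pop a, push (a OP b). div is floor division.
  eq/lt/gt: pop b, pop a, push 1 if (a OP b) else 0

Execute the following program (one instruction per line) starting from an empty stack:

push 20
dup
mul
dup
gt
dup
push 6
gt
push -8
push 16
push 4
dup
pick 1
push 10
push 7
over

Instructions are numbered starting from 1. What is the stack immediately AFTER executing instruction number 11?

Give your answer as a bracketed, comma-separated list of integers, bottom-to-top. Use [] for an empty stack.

Step 1 ('push 20'): [20]
Step 2 ('dup'): [20, 20]
Step 3 ('mul'): [400]
Step 4 ('dup'): [400, 400]
Step 5 ('gt'): [0]
Step 6 ('dup'): [0, 0]
Step 7 ('push 6'): [0, 0, 6]
Step 8 ('gt'): [0, 0]
Step 9 ('push -8'): [0, 0, -8]
Step 10 ('push 16'): [0, 0, -8, 16]
Step 11 ('push 4'): [0, 0, -8, 16, 4]

Answer: [0, 0, -8, 16, 4]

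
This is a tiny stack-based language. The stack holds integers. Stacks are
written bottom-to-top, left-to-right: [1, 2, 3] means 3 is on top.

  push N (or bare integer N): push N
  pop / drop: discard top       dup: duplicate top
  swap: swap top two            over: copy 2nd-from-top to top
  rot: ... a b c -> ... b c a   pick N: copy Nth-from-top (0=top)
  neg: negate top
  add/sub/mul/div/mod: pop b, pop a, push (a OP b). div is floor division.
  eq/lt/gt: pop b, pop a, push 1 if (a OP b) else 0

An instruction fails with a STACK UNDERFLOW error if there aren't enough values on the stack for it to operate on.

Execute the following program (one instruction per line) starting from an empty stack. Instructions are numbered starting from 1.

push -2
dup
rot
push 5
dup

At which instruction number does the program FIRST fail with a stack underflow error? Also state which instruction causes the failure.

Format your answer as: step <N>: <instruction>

Answer: step 3: rot

Derivation:
Step 1 ('push -2'): stack = [-2], depth = 1
Step 2 ('dup'): stack = [-2, -2], depth = 2
Step 3 ('rot'): needs 3 value(s) but depth is 2 — STACK UNDERFLOW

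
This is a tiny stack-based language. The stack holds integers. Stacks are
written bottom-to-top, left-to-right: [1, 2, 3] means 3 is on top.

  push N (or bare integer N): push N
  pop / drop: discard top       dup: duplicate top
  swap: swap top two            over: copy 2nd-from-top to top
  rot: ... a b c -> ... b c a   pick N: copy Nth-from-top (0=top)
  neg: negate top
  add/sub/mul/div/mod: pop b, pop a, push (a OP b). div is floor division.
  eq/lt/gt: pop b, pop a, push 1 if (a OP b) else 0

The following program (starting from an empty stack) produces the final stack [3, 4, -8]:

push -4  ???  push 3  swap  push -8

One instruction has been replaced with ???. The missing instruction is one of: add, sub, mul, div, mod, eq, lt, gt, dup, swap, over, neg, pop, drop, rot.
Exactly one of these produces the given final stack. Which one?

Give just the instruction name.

Stack before ???: [-4]
Stack after ???:  [4]
The instruction that transforms [-4] -> [4] is: neg

Answer: neg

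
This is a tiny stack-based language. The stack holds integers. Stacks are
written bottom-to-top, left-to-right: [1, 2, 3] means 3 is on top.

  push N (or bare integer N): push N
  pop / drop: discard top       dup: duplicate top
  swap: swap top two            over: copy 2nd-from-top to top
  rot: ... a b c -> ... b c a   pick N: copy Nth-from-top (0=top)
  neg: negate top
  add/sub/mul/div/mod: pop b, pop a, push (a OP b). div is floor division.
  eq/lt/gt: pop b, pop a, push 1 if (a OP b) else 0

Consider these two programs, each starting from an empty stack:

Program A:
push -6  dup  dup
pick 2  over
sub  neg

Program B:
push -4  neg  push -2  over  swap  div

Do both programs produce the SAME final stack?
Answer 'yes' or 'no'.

Answer: no

Derivation:
Program A trace:
  After 'push -6': [-6]
  After 'dup': [-6, -6]
  After 'dup': [-6, -6, -6]
  After 'pick 2': [-6, -6, -6, -6]
  After 'over': [-6, -6, -6, -6, -6]
  After 'sub': [-6, -6, -6, 0]
  After 'neg': [-6, -6, -6, 0]
Program A final stack: [-6, -6, -6, 0]

Program B trace:
  After 'push -4': [-4]
  After 'neg': [4]
  After 'push -2': [4, -2]
  After 'over': [4, -2, 4]
  After 'swap': [4, 4, -2]
  After 'div': [4, -2]
Program B final stack: [4, -2]
Same: no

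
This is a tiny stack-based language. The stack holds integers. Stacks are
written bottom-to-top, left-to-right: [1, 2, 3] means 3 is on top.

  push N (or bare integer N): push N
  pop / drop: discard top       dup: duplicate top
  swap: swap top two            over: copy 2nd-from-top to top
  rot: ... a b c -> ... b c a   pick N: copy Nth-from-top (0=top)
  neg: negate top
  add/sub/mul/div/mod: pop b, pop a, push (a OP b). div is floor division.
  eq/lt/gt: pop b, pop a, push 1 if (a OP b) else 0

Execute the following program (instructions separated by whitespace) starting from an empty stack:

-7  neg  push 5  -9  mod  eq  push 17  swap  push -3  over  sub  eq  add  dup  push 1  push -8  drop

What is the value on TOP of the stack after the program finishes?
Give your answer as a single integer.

Answer: 1

Derivation:
After 'push -7': [-7]
After 'neg': [7]
After 'push 5': [7, 5]
After 'push -9': [7, 5, -9]
After 'mod': [7, -4]
After 'eq': [0]
After 'push 17': [0, 17]
After 'swap': [17, 0]
After 'push -3': [17, 0, -3]
After 'over': [17, 0, -3, 0]
After 'sub': [17, 0, -3]
After 'eq': [17, 0]
After 'add': [17]
After 'dup': [17, 17]
After 'push 1': [17, 17, 1]
After 'push -8': [17, 17, 1, -8]
After 'drop': [17, 17, 1]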